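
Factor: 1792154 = 2^1*7^1  *  13^1*43^1*229^1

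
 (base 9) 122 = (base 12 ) 85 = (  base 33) 32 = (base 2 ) 1100101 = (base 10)101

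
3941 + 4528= 8469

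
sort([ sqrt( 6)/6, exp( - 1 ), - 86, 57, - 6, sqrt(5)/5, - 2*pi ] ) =[ - 86,-2*pi, - 6, exp(- 1), sqrt(6 ) /6, sqrt(5)/5, 57]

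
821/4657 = 821/4657 =0.18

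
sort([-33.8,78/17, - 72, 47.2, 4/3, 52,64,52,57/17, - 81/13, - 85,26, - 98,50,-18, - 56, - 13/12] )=[ - 98, - 85,-72, - 56, - 33.8 ,- 18, - 81/13, - 13/12, 4/3, 57/17,78/17, 26,  47.2, 50,52,52,64]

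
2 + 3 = 5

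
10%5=0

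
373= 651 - 278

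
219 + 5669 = 5888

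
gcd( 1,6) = 1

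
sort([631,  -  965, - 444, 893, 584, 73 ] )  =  [ - 965, -444, 73, 584,  631, 893]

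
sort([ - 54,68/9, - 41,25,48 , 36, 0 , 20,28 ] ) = [ - 54, - 41,0, 68/9, 20,25,28,36,48]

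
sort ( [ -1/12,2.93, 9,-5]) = [ - 5, - 1/12,  2.93,9]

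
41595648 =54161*768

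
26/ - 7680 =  - 13/3840   =  -0.00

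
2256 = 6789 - 4533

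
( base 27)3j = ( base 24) 44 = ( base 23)48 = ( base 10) 100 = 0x64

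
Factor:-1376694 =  - 2^1*3^2*11^1*17^1*409^1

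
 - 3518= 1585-5103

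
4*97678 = 390712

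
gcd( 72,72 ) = 72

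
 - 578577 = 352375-930952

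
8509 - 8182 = 327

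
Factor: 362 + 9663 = 5^2  *401^1 = 10025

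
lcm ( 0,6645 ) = 0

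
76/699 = 76/699 = 0.11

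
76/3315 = 76/3315 = 0.02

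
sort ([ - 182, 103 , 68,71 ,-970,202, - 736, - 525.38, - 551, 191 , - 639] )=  [-970,  -  736,  -  639,- 551, - 525.38, - 182,68,71 , 103,191, 202 ]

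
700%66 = 40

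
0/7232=0 = 0.00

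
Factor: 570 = 2^1*3^1 * 5^1*19^1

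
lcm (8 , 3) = 24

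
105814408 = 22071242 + 83743166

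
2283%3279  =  2283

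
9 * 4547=40923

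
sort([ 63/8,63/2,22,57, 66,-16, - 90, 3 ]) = [-90,  -  16, 3,  63/8, 22, 63/2 , 57, 66 ]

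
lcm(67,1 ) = 67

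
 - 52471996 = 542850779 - 595322775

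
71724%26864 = 17996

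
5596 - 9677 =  - 4081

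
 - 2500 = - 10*250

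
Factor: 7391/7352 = 2^( - 3)*19^1*389^1*919^( -1)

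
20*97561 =1951220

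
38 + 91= 129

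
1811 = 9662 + - 7851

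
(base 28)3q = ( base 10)110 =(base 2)1101110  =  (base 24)4E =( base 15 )75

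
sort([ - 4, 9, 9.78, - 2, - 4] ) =[ - 4, - 4, - 2, 9, 9.78] 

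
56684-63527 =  - 6843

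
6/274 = 3/137 = 0.02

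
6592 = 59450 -52858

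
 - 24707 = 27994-52701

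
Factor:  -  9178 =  - 2^1 * 13^1*353^1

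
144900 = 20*7245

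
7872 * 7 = 55104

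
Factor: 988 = 2^2*13^1*19^1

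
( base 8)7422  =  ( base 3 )12021220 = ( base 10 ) 3858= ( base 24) 6GI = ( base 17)D5G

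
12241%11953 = 288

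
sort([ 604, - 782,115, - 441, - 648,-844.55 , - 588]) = [ - 844.55, - 782 , - 648,  -  588 ,-441, 115,604] 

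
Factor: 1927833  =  3^1* 29^1*22159^1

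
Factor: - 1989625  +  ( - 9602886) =-11592511 = - 7^1*1656073^1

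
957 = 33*29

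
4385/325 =877/65 =13.49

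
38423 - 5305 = 33118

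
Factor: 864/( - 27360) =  - 3^1*5^( - 1)*19^(-1)= -  3/95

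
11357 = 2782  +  8575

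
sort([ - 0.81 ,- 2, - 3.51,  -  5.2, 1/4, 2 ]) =[ - 5.2,-3.51,-2 ,- 0.81, 1/4 , 2 ] 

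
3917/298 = 13 + 43/298 = 13.14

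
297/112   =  2  +  73/112= 2.65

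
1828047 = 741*2467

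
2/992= 1/496  =  0.00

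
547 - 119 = 428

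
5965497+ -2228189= 3737308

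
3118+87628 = 90746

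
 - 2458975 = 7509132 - 9968107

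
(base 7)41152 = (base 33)971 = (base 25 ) g18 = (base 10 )10033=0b10011100110001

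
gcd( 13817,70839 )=1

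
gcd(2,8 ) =2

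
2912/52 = 56 = 56.00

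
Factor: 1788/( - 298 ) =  - 6 =-  2^1 * 3^1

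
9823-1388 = 8435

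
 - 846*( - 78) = 65988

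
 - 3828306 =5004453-8832759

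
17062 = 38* 449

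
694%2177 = 694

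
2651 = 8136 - 5485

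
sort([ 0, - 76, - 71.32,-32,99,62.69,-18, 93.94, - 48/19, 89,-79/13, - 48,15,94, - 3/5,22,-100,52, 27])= [-100, - 76,-71.32, - 48, - 32,-18, - 79/13, - 48/19, - 3/5, 0, 15, 22,27,52,62.69,89,93.94,94,99] 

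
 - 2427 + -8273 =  - 10700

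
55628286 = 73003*762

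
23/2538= 23/2538 = 0.01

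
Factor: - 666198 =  - 2^1* 3^3*13^2*73^1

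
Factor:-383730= -2^1*3^1*5^1 * 12791^1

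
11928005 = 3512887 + 8415118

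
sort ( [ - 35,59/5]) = [  -  35, 59/5] 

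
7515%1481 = 110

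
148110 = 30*4937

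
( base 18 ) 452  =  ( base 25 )25d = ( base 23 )2e8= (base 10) 1388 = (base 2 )10101101100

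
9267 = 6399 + 2868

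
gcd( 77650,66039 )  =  1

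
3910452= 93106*42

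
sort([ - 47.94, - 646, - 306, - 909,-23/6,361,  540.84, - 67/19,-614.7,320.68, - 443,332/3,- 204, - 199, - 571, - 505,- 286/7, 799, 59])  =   [ - 909,-646, -614.7,- 571, - 505, - 443, - 306,-204,- 199, - 47.94,- 286/7, - 23/6, - 67/19,59, 332/3, 320.68 , 361, 540.84, 799]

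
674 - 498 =176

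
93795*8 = 750360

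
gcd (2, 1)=1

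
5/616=5/616=   0.01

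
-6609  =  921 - 7530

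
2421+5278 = 7699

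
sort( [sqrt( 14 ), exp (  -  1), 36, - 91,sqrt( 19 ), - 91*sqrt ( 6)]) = [ -91*sqrt ( 6), - 91, exp( - 1),sqrt( 14), sqrt (19), 36]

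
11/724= 11/724=0.02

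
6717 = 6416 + 301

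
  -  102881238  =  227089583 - 329970821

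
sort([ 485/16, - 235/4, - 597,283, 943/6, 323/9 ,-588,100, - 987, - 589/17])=[ -987, - 597 , - 588 , -235/4, - 589/17,485/16 , 323/9, 100, 943/6,283] 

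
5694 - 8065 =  - 2371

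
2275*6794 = 15456350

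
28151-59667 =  - 31516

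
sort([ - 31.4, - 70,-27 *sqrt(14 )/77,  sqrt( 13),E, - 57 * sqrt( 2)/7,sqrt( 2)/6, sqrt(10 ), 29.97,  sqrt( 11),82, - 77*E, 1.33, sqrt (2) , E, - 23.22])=[ - 77 * E, - 70, - 31.4, - 23.22 ,- 57 * sqrt( 2)/7,  -  27*sqrt (14 ) /77,sqrt( 2)/6,1.33, sqrt( 2), E, E, sqrt( 10),sqrt( 11),sqrt( 13 ), 29.97,82] 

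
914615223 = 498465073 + 416150150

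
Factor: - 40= - 2^3*5^1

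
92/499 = 92/499 = 0.18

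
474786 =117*4058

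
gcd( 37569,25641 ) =21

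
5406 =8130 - 2724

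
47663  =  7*6809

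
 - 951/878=- 951/878 = - 1.08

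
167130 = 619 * 270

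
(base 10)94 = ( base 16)5e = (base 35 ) 2O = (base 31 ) 31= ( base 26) 3g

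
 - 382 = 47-429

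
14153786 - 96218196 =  - 82064410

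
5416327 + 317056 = 5733383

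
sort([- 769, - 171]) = [ - 769,  -  171 ] 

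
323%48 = 35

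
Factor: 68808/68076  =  94/93 = 2^1 * 3^( - 1 )*31^( - 1)*47^1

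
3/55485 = 1/18495=0.00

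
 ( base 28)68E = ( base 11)3793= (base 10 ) 4942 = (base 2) 1001101001110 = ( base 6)34514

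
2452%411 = 397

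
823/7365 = 823/7365=0.11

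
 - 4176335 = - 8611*485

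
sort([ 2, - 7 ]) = [ - 7,2]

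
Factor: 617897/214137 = 3^(- 3)*11^ ( - 1) *857^1 = 857/297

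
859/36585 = 859/36585 = 0.02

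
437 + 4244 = 4681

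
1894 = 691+1203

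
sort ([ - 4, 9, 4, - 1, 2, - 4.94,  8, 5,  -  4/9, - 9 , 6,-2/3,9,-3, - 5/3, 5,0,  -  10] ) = [ - 10, - 9,-4.94,-4,  -  3,-5/3, - 1, - 2/3,- 4/9, 0,  2,4, 5 , 5,  6, 8,  9,9] 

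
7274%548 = 150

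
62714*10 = 627140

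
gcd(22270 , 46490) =10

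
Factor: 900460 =2^2 * 5^1 *11^1*4093^1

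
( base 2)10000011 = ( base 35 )3Q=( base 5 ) 1011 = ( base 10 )131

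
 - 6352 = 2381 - 8733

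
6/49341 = 2/16447 = 0.00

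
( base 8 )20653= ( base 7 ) 34062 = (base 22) HHH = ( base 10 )8619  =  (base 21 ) jb9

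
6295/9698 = 6295/9698= 0.65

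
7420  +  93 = 7513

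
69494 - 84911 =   -  15417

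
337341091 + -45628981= 291712110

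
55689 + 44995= 100684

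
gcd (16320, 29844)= 12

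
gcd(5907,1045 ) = 11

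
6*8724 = 52344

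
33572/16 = 8393/4 = 2098.25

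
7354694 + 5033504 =12388198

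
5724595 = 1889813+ 3834782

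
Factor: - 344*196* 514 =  - 2^6*7^2 * 43^1 * 257^1 = - 34655936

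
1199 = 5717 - 4518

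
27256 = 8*3407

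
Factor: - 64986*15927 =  - 2^1 * 3^2*5309^1*10831^1=- 1035032022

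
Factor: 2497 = 11^1 * 227^1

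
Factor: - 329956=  - 2^2 * 11^1*7499^1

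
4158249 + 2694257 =6852506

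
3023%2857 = 166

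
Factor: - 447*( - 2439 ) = 1090233 = 3^3*149^1*271^1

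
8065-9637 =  - 1572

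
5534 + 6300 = 11834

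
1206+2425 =3631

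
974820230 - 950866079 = 23954151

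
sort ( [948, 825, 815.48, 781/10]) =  [ 781/10, 815.48, 825,948]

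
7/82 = 7/82 = 0.09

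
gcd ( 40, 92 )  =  4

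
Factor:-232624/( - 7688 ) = 938/31 = 2^1 * 7^1*31^( - 1 )*67^1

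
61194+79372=140566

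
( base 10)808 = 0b1100101000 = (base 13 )4A2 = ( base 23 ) 1C3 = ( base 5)11213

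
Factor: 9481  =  19^1*499^1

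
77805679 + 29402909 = 107208588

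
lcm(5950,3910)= 136850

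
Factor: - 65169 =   -  3^2*13^1*557^1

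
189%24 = 21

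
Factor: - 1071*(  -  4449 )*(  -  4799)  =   - 3^3*7^1*17^1*1483^1*4799^1  =  - 22866654321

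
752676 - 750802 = 1874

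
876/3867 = 292/1289= 0.23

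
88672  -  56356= 32316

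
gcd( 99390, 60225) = 15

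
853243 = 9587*89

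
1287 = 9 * 143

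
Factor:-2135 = -5^1*7^1*61^1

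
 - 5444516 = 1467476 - 6911992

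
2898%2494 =404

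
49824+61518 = 111342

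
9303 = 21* 443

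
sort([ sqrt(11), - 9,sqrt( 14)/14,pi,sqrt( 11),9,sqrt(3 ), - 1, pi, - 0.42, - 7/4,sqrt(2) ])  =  [ - 9, - 7/4, - 1,  -  0.42,sqrt ( 14)/14,sqrt( 2),sqrt( 3 ) , pi,pi,sqrt( 11 ) , sqrt(11),9]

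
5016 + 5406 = 10422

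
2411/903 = 2 + 605/903 = 2.67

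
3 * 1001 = 3003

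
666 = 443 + 223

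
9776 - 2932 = 6844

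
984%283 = 135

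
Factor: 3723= 3^1 *17^1*73^1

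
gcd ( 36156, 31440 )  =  1572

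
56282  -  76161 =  - 19879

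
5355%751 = 98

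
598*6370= 3809260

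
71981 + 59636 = 131617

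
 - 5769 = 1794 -7563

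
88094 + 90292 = 178386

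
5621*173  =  972433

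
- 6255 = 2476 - 8731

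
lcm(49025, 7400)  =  392200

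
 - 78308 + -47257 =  - 125565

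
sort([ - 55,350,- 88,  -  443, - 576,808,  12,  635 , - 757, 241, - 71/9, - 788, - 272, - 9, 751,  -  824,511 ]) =[ - 824,-788,  -  757, - 576,- 443, - 272, - 88, - 55 , - 9, - 71/9, 12, 241, 350, 511 , 635,751, 808] 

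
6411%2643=1125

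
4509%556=61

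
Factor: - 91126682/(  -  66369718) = 45563341/33184859= 41^1 * 1111301^1*33184859^( - 1 )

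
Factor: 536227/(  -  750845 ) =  - 5^( - 1 )*150169^( - 1 )*536227^1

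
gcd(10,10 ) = 10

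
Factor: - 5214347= - 2179^1*2393^1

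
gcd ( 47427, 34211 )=1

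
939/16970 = 939/16970 = 0.06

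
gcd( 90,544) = 2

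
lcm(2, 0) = 0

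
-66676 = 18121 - 84797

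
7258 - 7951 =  -693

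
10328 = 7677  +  2651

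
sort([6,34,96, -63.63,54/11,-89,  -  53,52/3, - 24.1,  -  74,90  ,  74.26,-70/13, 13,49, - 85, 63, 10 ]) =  [-89 ,  -  85,  -  74, - 63.63, - 53,-24.1,  -  70/13,54/11,6,10,  13,52/3,34, 49, 63, 74.26,90,96] 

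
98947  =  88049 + 10898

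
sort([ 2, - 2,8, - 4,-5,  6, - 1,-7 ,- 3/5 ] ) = [ - 7,  -  5, -4, - 2 , - 1, - 3/5 , 2,6 , 8]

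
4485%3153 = 1332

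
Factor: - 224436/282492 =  - 317/399 = -3^ ( - 1)*7^(-1)*19^( - 1)*317^1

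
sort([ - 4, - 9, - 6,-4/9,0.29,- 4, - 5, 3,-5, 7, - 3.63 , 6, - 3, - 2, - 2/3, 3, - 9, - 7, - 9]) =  [-9, - 9,  -  9, - 7, - 6, - 5, - 5, - 4, - 4, - 3.63, - 3, - 2,- 2/3, - 4/9, 0.29, 3, 3, 6, 7] 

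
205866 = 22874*9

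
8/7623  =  8/7623 = 0.00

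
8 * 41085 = 328680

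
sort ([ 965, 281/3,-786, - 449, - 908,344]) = [ - 908, - 786, - 449,  281/3 , 344, 965 ] 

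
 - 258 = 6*( - 43)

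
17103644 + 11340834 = 28444478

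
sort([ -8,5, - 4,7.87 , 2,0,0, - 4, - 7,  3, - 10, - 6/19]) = [-10, - 8, - 7, - 4,  -  4, - 6/19,0,0, 2,3, 5, 7.87]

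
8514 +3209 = 11723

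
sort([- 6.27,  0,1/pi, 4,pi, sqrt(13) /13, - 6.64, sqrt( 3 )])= [ - 6.64, - 6.27, 0, sqrt (13)/13,1/pi, sqrt(3), pi, 4]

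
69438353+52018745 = 121457098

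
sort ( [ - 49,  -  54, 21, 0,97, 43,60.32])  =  [-54 , - 49, 0,21, 43, 60.32,97]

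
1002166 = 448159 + 554007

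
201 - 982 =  - 781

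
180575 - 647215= - 466640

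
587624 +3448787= 4036411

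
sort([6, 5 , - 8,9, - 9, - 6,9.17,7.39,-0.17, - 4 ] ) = [-9, - 8, - 6,-4, - 0.17,5,6, 7.39,9, 9.17]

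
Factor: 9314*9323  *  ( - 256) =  - 2^9*4657^1*9323^1= -22229612032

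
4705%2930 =1775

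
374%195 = 179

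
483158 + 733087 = 1216245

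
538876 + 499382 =1038258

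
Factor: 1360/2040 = 2/3 = 2^1*3^(-1 ) 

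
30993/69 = 10331/23 = 449.17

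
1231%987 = 244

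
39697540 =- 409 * (  -  97060)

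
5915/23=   5915/23 = 257.17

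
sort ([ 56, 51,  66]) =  [51  ,  56, 66]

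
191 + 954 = 1145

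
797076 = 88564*9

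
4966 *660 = 3277560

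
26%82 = 26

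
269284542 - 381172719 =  - 111888177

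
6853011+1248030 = 8101041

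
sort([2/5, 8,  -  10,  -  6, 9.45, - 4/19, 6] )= [ - 10, - 6,  -  4/19,2/5,6,8 , 9.45 ] 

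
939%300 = 39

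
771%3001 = 771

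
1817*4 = 7268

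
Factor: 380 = 2^2* 5^1*19^1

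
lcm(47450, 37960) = 189800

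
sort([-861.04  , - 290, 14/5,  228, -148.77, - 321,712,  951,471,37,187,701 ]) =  [ - 861.04, - 321, - 290,  -  148.77,  14/5, 37,187 , 228,471,  701, 712 , 951] 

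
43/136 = 43/136 = 0.32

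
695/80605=139/16121  =  0.01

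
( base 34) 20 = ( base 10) 68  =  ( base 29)2A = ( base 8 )104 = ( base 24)2K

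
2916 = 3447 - 531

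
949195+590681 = 1539876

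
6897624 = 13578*508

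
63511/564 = 63511/564 = 112.61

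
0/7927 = 0=0.00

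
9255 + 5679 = 14934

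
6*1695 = 10170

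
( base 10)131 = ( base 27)4N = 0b10000011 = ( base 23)5G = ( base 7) 245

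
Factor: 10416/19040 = 2^( - 1 )* 3^1*5^( - 1 ) * 17^ ( - 1) * 31^1 = 93/170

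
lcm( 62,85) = 5270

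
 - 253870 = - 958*265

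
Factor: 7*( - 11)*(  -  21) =3^1 * 7^2*11^1 = 1617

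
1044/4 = 261 = 261.00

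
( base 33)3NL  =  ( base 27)5EO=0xFCF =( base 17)e01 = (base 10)4047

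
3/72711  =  1/24237 = 0.00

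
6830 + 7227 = 14057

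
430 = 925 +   -  495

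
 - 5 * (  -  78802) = 394010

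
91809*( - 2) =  - 183618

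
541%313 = 228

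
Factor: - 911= - 911^1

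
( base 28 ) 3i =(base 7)204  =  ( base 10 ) 102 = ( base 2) 1100110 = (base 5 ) 402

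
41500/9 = 4611 + 1/9 = 4611.11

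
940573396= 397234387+543339009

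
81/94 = 81/94 = 0.86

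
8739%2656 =771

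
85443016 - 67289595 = 18153421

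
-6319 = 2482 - 8801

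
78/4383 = 26/1461=0.02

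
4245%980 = 325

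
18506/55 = 18506/55 = 336.47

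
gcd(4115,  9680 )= 5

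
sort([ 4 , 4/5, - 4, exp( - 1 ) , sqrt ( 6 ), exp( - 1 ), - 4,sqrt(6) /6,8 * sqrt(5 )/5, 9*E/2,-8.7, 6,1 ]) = [ - 8.7, - 4,-4,exp(- 1 ), exp(-1), sqrt( 6)/6, 4/5, 1,sqrt(6),8*sqrt(5) /5, 4,6 , 9*E/2]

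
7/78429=7/78429 = 0.00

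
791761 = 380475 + 411286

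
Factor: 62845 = 5^1*12569^1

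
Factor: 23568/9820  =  12/5 = 2^2*3^1*5^( - 1 )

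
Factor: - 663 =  - 3^1*13^1*17^1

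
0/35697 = 0 = 0.00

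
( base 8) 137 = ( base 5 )340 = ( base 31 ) 32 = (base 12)7B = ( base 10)95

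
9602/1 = 9602  =  9602.00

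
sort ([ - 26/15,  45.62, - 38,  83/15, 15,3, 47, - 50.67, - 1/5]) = [-50.67, - 38, - 26/15 ,  -  1/5 , 3, 83/15,15,45.62, 47] 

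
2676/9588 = 223/799= 0.28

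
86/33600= 43/16800 =0.00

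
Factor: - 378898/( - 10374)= 767/21 = 3^ ( - 1)*7^( - 1)*13^1*59^1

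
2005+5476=7481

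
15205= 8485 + 6720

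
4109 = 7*587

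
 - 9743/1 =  - 9743 = - 9743.00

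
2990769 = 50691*59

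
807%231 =114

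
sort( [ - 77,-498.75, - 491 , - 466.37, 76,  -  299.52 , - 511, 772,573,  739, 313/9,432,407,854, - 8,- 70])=[ - 511,  -  498.75, - 491, - 466.37, - 299.52, - 77,- 70, - 8,313/9,76,407, 432,573,  739, 772, 854 ]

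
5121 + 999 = 6120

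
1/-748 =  - 1/748 = -0.00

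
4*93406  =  373624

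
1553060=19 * 81740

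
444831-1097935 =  -653104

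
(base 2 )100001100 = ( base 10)268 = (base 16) 10c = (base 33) 84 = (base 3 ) 100221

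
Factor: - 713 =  - 23^1*31^1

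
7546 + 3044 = 10590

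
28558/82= 14279/41 = 348.27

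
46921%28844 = 18077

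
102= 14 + 88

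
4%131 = 4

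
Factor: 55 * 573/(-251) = - 3^1*5^1*11^1*191^1*251^ (-1 ) = -31515/251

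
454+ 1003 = 1457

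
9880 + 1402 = 11282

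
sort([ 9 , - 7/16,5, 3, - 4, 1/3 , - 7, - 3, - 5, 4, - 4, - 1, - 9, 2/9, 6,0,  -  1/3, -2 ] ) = [-9, - 7,  -  5, - 4, - 4, -3, - 2, - 1 , -7/16, - 1/3, 0 , 2/9, 1/3, 3, 4,5, 6, 9]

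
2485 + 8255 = 10740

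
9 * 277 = 2493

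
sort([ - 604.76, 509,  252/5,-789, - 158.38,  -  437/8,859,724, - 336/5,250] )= [ - 789 ,-604.76,-158.38, - 336/5 ,  -  437/8 , 252/5, 250, 509,724,859 ] 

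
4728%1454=366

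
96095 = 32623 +63472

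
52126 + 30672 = 82798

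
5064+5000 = 10064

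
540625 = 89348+451277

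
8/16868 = 2/4217 = 0.00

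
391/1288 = 17/56 =0.30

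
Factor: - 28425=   -  3^1*5^2*379^1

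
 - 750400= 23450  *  ( - 32 )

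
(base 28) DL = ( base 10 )385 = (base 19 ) 115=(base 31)CD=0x181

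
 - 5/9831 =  - 5/9831 =- 0.00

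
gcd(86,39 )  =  1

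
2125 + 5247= 7372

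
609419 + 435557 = 1044976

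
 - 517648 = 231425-749073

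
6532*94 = 614008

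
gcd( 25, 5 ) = 5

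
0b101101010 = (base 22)GA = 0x16A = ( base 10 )362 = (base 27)DB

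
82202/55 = 82202/55 = 1494.58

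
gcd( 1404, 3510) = 702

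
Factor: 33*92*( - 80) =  - 2^6*3^1* 5^1*11^1*23^1 =- 242880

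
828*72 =59616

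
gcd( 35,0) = 35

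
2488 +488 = 2976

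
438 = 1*438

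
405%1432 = 405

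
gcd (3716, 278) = 2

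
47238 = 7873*6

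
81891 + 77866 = 159757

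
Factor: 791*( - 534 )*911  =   - 2^1 * 3^1*7^1*89^1*113^1*911^1 = - 384800934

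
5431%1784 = 79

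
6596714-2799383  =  3797331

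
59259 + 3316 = 62575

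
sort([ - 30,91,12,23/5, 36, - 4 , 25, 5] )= [ - 30, - 4,23/5 , 5,  12 , 25,36, 91 ] 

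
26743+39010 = 65753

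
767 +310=1077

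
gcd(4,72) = 4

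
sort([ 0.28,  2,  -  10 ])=[ - 10, 0.28,2 ]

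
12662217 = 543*23319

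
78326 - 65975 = 12351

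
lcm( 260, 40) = 520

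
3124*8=24992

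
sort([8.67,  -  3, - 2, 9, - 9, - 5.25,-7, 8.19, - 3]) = [ - 9, - 7, - 5.25, - 3,-3, - 2, 8.19,  8.67, 9 ] 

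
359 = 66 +293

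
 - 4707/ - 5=4707/5 = 941.40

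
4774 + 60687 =65461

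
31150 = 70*445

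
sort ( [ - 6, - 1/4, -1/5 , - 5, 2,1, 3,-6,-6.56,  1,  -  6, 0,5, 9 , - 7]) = [ - 7, - 6.56,-6,-6,-6,- 5,  -  1/4, - 1/5,0 , 1 , 1,2,3, 5, 9 ] 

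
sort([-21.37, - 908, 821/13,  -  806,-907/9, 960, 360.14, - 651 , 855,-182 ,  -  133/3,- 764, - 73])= [ -908, - 806,-764,  -  651, - 182,-907/9, - 73, - 133/3, - 21.37, 821/13, 360.14,  855, 960 ]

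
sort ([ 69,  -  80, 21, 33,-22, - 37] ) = [ - 80, - 37, - 22,21  ,  33,69] 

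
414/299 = 1 + 5/13   =  1.38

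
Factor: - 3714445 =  - 5^1*7^2*15161^1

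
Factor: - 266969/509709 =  - 3^ ( - 1)*19^1* 71^( - 1 ) *2393^( - 1)*14051^1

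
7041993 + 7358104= 14400097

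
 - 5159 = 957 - 6116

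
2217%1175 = 1042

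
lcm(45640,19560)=136920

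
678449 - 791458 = - 113009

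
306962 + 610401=917363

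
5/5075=1/1015 = 0.00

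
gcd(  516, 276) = 12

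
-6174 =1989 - 8163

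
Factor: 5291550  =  2^1*3^2*5^2*11^1*1069^1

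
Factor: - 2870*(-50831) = 2^1 * 5^1*7^1*11^1*41^1*4621^1 = 145884970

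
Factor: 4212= 2^2* 3^4*13^1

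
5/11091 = 5/11091 = 0.00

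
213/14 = 213/14 =15.21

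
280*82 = 22960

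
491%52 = 23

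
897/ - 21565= - 897/21565 = - 0.04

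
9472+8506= 17978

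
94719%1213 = 105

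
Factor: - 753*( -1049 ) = 3^1*251^1*1049^1=789897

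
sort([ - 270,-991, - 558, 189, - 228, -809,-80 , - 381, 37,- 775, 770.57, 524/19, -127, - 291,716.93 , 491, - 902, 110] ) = [  -  991, - 902 , - 809, - 775, -558, - 381,-291 , - 270,-228, - 127, - 80, 524/19, 37, 110, 189, 491,  716.93, 770.57]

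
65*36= 2340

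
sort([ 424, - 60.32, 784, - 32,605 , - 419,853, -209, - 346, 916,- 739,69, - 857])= [-857, - 739, - 419,-346,-209, - 60.32,  -  32, 69,424, 605, 784, 853,916] 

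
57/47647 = 57/47647 = 0.00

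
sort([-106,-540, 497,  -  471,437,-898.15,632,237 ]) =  [ - 898.15, - 540,-471,-106,237, 437,497,632] 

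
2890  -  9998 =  - 7108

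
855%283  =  6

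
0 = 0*305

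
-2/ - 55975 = 2/55975 = 0.00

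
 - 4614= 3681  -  8295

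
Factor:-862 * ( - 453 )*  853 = 2^1*3^1*151^1*431^1*853^1 = 333084558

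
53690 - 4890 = 48800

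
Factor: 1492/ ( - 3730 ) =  - 2^1*5^(-1 )= - 2/5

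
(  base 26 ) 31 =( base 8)117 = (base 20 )3j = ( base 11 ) 72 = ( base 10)79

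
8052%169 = 109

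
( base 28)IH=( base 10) 521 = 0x209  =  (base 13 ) 311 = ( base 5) 4041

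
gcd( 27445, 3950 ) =5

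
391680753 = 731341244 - 339660491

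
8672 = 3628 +5044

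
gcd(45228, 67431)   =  3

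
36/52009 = 36/52009 = 0.00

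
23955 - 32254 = - 8299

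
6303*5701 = 35933403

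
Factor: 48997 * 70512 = 2^4 *3^1 * 13^2 * 113^1*3769^1= 3454876464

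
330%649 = 330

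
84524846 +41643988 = 126168834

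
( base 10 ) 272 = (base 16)110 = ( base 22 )c8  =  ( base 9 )332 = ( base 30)92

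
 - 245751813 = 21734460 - 267486273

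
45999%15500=14999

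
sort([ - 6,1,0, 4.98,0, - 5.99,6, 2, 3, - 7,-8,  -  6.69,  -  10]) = [ - 10 ,-8, - 7, - 6.69 , - 6,-5.99,0, 0, 1, 2, 3,4.98, 6 ] 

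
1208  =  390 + 818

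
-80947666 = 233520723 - 314468389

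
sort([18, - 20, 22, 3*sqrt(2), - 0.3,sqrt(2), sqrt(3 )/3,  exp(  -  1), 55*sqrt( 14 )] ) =[ - 20,-0.3, exp( - 1),sqrt(3) /3, sqrt(2 ),  3*sqrt(2 ),  18, 22,55 * sqrt( 14 ) ]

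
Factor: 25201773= 3^5*37^1*2803^1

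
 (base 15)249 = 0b1000000111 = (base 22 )11D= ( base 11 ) 432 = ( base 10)519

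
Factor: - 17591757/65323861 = - 3^1*23^1*67^( - 1)*193^1*1321^1*974983^( - 1 )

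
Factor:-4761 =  - 3^2*23^2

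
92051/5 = 18410 + 1/5 = 18410.20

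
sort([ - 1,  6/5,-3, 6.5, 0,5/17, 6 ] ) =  [ - 3, - 1, 0, 5/17 , 6/5,6 , 6.5]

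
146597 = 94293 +52304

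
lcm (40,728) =3640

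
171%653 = 171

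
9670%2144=1094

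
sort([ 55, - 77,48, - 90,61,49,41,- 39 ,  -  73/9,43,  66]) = [ - 90, - 77, - 39, - 73/9,41, 43,48,49,55,61, 66 ]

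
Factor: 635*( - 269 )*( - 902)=154075130 =2^1*  5^1*11^1*41^1*127^1*269^1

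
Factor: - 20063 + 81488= 61425 = 3^3*5^2*7^1*13^1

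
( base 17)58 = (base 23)41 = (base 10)93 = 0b1011101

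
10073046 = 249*40454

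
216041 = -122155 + 338196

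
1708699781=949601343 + 759098438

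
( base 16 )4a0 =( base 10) 1184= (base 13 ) 701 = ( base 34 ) 10S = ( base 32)150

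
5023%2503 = 17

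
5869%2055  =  1759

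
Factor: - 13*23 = - 13^1*23^1 = - 299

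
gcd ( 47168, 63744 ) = 64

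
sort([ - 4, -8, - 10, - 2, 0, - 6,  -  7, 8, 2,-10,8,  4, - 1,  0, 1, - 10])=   [  -  10, - 10, - 10, - 8,- 7 ,- 6,-4, - 2 ,-1,0,0, 1, 2, 4,8,  8]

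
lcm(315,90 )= 630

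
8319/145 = 57 + 54/145 = 57.37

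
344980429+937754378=1282734807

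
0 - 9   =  -9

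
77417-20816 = 56601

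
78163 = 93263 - 15100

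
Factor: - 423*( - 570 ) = 241110=   2^1*3^3 * 5^1*19^1*47^1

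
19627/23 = 19627/23 = 853.35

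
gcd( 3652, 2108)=4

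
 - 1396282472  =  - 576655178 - 819627294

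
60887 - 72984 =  - 12097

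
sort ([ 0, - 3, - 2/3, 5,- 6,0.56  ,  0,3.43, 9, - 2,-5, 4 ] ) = [ -6, - 5, - 3, - 2,  -  2/3,0, 0, 0.56, 3.43,4, 5, 9] 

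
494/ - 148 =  - 4 + 49/74  =  - 3.34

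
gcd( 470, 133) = 1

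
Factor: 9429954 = 2^1*3^1*23^2 *2971^1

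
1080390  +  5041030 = 6121420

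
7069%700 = 69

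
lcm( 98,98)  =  98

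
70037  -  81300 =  - 11263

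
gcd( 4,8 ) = 4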